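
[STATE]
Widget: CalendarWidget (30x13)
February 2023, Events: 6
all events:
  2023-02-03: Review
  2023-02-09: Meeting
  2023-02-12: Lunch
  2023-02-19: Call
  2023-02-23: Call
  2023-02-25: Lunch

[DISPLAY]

        February 2023         
Mo Tu We Th Fr Sa Su          
       1  2  3*  4  5         
 6  7  8  9* 10 11 12*        
13 14 15 16 17 18 19*         
20 21 22 23* 24 25* 26        
27 28                         
                              
                              
                              
                              
                              
                              


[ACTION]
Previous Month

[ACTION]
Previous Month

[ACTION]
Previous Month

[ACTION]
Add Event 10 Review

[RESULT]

        November 2022         
Mo Tu We Th Fr Sa Su          
    1  2  3  4  5  6          
 7  8  9 10* 11 12 13         
14 15 16 17 18 19 20          
21 22 23 24 25 26 27          
28 29 30                      
                              
                              
                              
                              
                              
                              


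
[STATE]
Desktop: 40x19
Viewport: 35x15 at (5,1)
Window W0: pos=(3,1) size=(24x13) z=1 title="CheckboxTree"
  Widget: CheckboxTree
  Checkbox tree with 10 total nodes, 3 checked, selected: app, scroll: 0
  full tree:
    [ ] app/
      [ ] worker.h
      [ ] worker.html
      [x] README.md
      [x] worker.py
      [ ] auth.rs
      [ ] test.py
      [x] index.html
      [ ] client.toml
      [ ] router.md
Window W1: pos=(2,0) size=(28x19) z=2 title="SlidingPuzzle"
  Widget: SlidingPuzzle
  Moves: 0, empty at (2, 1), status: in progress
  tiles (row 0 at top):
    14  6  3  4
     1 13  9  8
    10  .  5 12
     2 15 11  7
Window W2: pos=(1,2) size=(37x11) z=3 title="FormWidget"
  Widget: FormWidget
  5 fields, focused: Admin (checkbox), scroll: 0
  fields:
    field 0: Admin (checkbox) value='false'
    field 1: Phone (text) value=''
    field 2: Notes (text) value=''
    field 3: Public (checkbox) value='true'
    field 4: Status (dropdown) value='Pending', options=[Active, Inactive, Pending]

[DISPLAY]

lidingPuzzle            ┃          
━━━━━━━━━━━━━━━━━━━━━━━━━━━━━━━━┓  
rmWidget                        ┃  
────────────────────────────────┨  
dmin:      [ ]                  ┃  
hone:      [                   ]┃  
otes:      [                   ]┃  
ublic:     [x]                  ┃  
tatus:     [Pending           ▼]┃  
                                ┃  
                                ┃  
━━━━━━━━━━━━━━━━━━━━━━━━━━━━━━━━┛  
                        ┃          
                        ┃          
                        ┃          


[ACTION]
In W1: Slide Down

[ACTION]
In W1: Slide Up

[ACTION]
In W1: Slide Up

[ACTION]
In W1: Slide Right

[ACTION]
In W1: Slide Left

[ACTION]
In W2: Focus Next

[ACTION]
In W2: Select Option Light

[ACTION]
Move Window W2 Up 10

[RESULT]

rmWidget                        ┃  
────────────────────────────────┨  
dmin:      [ ]                  ┃  
hone:      [                   ]┃  
otes:      [                   ]┃  
ublic:     [x]                  ┃  
tatus:     [Pending           ▼]┃  
                                ┃  
                                ┃  
━━━━━━━━━━━━━━━━━━━━━━━━━━━━━━━━┛  
───┴────┴────┴────┘     ┃          
ves: 5                  ┃          
                        ┃          
                        ┃          
                        ┃          


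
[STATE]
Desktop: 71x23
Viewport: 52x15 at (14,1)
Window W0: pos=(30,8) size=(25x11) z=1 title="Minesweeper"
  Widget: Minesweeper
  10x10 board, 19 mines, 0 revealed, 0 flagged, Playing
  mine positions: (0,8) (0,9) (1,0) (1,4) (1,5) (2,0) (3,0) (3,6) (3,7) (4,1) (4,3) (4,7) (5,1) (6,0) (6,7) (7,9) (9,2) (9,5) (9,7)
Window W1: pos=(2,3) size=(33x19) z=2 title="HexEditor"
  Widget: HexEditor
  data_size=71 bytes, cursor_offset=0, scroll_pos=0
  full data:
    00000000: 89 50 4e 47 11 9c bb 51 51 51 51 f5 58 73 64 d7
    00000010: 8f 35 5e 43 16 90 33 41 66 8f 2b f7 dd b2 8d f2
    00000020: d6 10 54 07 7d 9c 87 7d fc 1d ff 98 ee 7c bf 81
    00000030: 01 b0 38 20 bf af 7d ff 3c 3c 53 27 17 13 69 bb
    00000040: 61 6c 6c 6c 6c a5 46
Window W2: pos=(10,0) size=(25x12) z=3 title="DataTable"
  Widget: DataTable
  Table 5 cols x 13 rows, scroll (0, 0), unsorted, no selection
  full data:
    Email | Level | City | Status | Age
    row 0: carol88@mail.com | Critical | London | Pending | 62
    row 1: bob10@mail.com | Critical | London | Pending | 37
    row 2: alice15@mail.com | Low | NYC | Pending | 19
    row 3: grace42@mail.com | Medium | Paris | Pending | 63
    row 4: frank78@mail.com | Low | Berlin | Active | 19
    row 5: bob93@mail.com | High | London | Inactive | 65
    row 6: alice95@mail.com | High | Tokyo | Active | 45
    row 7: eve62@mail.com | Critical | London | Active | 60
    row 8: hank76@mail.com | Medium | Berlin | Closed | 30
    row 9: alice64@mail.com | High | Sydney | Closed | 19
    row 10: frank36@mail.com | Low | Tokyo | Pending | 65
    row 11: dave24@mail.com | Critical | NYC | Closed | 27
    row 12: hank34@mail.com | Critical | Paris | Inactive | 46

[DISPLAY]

taTable             ┃                               
────────────────────┨                               
il           │Level ┃                               
─────────────┼──────┃                               
ol88@mail.com│Critic┃                               
10@mail.com  │Critic┃                               
ce15@mail.com│Low   ┃                               
ce42@mail.com│Medium┃━━━━━━━━━━━━━━━━━━━┓           
nk78@mail.com│Low   ┃esweeper           ┃           
93@mail.com  │High  ┃───────────────────┨           
━━━━━━━━━━━━━━━━━━━━┛■■■■■■             ┃           
                    ┃■■■■■■             ┃           
                    ┃■■■■■■             ┃           
                    ┃■■■■■■             ┃           
                    ┃■■■■■■             ┃           


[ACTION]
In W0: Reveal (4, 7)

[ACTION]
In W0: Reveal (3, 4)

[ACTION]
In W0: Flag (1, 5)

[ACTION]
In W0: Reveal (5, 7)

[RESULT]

taTable             ┃                               
────────────────────┨                               
il           │Level ┃                               
─────────────┼──────┃                               
ol88@mail.com│Critic┃                               
10@mail.com  │Critic┃                               
ce15@mail.com│Low   ┃                               
ce42@mail.com│Medium┃━━━━━━━━━━━━━━━━━━━┓           
nk78@mail.com│Low   ┃esweeper           ┃           
93@mail.com  │High  ┃───────────────────┨           
━━━━━━━━━━━━━━━━━━━━┛■■■■✹✹             ┃           
                    ┃✹✹■■■■             ┃           
                    ┃■■■■■■             ┃           
                    ┃■■✹✹■■             ┃           
                    ┃■■■✹■■             ┃           


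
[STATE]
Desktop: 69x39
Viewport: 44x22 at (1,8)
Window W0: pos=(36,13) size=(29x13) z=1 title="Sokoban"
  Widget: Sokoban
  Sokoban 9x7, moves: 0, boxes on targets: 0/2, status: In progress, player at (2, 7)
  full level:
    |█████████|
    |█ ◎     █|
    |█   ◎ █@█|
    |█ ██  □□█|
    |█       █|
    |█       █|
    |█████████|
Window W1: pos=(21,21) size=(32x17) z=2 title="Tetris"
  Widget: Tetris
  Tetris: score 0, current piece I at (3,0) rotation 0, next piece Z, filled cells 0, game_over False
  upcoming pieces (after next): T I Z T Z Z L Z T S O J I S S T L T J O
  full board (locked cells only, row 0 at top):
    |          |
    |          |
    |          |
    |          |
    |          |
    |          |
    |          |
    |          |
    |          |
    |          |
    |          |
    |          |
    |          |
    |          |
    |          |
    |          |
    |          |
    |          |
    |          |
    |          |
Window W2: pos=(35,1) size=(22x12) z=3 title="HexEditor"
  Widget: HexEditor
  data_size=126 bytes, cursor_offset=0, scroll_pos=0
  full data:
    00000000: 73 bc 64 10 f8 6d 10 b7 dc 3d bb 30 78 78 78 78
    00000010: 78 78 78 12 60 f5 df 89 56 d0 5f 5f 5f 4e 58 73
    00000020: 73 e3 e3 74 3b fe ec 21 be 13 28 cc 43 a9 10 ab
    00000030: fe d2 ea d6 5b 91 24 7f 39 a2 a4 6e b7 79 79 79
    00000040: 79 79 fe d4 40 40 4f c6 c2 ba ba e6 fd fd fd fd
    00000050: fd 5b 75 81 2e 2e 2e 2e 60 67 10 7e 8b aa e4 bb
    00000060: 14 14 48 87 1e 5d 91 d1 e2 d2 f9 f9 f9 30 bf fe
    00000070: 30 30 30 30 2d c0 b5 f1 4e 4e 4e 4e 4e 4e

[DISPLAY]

                                  ┃00000040 
                                  ┃00000050 
                                  ┃00000060 
                                  ┃00000070 
                                  ┗━━━━━━━━━
                                   ┏━━━━━━━━
                                   ┃ Sokoban
                                   ┠────────
                                   ┃████████
                                   ┃█ ◎     
                                   ┃█   ◎ █@
                                   ┃█ ██  □□
                                   ┃█       
                    ┏━━━━━━━━━━━━━━━━━━━━━━━
                    ┃ Tetris                
                    ┠───────────────────────
                    ┃          │Next:       
                    ┃          │▓▓          
                    ┃          │ ▓▓         
                    ┃          │            
                    ┃          │            
                    ┃          │            


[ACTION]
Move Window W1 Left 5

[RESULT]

                                  ┃00000040 
                                  ┃00000050 
                                  ┃00000060 
                                  ┃00000070 
                                  ┗━━━━━━━━━
                                   ┏━━━━━━━━
                                   ┃ Sokoban
                                   ┠────────
                                   ┃████████
                                   ┃█ ◎     
                                   ┃█   ◎ █@
                                   ┃█ ██  □□
                                   ┃█       
               ┏━━━━━━━━━━━━━━━━━━━━━━━━━━━━
               ┃ Tetris                     
               ┠────────────────────────────
               ┃          │Next:            
               ┃          │▓▓               
               ┃          │ ▓▓              
               ┃          │                 
               ┃          │                 
               ┃          │                 


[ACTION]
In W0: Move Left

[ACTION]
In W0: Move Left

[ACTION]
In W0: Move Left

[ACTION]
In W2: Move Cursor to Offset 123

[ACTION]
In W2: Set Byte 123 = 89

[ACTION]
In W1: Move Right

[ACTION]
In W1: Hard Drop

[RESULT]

                                  ┃00000040 
                                  ┃00000050 
                                  ┃00000060 
                                  ┃00000070 
                                  ┗━━━━━━━━━
                                   ┏━━━━━━━━
                                   ┃ Sokoban
                                   ┠────────
                                   ┃████████
                                   ┃█ ◎     
                                   ┃█   ◎ █@
                                   ┃█ ██  □□
                                   ┃█       
               ┏━━━━━━━━━━━━━━━━━━━━━━━━━━━━
               ┃ Tetris                     
               ┠────────────────────────────
               ┃          │Next:            
               ┃          │ ▒               
               ┃          │▒▒▒              
               ┃          │                 
               ┃          │                 
               ┃          │                 


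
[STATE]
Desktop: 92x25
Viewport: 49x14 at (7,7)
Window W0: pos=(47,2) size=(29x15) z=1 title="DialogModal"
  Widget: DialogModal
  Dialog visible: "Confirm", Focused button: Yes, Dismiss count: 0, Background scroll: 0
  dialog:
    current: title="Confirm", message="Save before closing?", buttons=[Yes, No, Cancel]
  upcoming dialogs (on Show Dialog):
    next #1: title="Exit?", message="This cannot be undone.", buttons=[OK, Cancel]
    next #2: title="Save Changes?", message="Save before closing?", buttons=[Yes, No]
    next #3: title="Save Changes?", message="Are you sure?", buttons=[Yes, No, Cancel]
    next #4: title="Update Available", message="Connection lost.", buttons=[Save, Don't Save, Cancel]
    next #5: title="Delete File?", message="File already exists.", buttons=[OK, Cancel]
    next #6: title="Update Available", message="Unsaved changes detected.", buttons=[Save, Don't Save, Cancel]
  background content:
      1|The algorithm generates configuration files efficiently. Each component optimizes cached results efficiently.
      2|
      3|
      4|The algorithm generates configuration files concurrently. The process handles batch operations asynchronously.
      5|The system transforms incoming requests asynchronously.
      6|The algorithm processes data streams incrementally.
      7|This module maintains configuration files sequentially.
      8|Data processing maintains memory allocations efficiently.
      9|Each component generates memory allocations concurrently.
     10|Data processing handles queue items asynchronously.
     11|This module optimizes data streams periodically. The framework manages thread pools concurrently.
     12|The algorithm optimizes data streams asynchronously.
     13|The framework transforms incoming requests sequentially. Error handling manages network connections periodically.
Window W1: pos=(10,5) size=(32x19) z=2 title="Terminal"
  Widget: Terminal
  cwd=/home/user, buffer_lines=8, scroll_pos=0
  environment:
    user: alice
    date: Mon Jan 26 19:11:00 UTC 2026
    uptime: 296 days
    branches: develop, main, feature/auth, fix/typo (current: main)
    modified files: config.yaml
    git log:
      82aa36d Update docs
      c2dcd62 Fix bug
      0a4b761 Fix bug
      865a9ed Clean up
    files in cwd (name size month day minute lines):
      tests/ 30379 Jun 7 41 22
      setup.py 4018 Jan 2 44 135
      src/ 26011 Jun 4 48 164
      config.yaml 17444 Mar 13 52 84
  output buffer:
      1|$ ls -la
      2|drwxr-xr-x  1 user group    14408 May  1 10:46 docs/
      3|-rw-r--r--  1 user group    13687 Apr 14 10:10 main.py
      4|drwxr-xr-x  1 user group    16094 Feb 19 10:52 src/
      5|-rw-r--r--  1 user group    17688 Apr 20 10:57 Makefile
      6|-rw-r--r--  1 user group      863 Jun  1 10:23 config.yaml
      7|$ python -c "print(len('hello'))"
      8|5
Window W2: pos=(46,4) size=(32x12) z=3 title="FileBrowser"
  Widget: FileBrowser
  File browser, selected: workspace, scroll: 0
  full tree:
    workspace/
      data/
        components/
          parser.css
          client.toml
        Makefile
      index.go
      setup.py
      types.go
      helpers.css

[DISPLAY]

   ┠──────────────────────────────┨    ┃> [-] wor
   ┃$ ls -la                      ┃    ┃    [+] d
   ┃drwxr-xr-x  1 user group    14┃    ┃    index
   ┃-rw-r--r--  1 user group    13┃    ┃    setup
   ┃drwxr-xr-x  1 user group    16┃    ┃    types
   ┃-rw-r--r--  1 user group    17┃    ┃    helpe
   ┃-rw-r--r--  1 user group      ┃    ┃         
   ┃$ python -c "print(len('hello'┃    ┃         
   ┃5                             ┃    ┗━━━━━━━━━
   ┃$ █                           ┃     ┗━━━━━━━━
   ┃                              ┃              
   ┃                              ┃              
   ┃                              ┃              
   ┃                              ┃              


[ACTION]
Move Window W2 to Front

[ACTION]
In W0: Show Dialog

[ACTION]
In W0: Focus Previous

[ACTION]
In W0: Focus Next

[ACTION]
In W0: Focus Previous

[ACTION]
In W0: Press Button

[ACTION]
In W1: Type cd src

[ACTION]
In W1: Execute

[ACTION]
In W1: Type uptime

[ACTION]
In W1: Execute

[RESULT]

   ┠──────────────────────────────┨    ┃> [-] wor
   ┃$ ls -la                      ┃    ┃    [+] d
   ┃drwxr-xr-x  1 user group    14┃    ┃    index
   ┃-rw-r--r--  1 user group    13┃    ┃    setup
   ┃drwxr-xr-x  1 user group    16┃    ┃    types
   ┃-rw-r--r--  1 user group    17┃    ┃    helpe
   ┃-rw-r--r--  1 user group      ┃    ┃         
   ┃$ python -c "print(len('hello'┃    ┃         
   ┃5                             ┃    ┗━━━━━━━━━
   ┃$ cd src                      ┃     ┗━━━━━━━━
   ┃                              ┃              
   ┃$ uptime                      ┃              
   ┃ 10:00  up 296 days           ┃              
   ┃$ █                           ┃              


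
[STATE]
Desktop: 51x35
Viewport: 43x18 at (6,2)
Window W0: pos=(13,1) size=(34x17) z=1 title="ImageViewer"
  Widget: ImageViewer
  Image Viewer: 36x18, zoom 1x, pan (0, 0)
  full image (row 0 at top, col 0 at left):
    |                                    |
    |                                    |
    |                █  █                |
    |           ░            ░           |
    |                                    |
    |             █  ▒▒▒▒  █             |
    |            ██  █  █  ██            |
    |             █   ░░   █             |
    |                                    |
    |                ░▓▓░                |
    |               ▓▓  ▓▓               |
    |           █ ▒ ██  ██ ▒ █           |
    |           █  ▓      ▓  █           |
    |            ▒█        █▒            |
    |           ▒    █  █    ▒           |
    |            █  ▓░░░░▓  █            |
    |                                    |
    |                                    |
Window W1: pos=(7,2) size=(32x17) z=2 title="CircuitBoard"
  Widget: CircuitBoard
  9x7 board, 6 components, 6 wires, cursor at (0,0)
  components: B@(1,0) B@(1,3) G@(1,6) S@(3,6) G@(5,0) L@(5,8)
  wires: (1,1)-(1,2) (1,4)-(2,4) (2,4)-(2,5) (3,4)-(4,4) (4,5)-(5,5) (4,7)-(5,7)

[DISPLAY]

 ┏━━━━━━━━━━━━━━━━━━━━━━━━━━━━━━┓       ┃  
 ┃ CircuitBoard                 ┃───────┨  
 ┠──────────────────────────────┨       ┃  
 ┃   0 1 2 3 4 5 6 7 8          ┃       ┃  
 ┃0  [.]                        ┃       ┃  
 ┃                              ┃       ┃  
 ┃1   B   · ─ ·   B   ·       G ┃       ┃  
 ┃                    │         ┃       ┃  
 ┃2                   · ─ ·     ┃       ┃  
 ┃                              ┃       ┃  
 ┃3                   ·       S ┃       ┃  
 ┃                    │         ┃       ┃  
 ┃4                   ·   ·     ┃       ┃  
 ┃                        │     ┃       ┃  
 ┃5   G                   ·     ┃       ┃  
 ┃                              ┃━━━━━━━┛  
 ┗━━━━━━━━━━━━━━━━━━━━━━━━━━━━━━┛          
                                           


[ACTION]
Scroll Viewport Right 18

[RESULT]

━━━━━━━━━━━━━━━━━━━━━━━━━━━━━━┓       ┃    
 CircuitBoard                 ┃───────┨    
──────────────────────────────┨       ┃    
   0 1 2 3 4 5 6 7 8          ┃       ┃    
0  [.]                        ┃       ┃    
                              ┃       ┃    
1   B   · ─ ·   B   ·       G ┃       ┃    
                    │         ┃       ┃    
2                   · ─ ·     ┃       ┃    
                              ┃       ┃    
3                   ·       S ┃       ┃    
                    │         ┃       ┃    
4                   ·   ·     ┃       ┃    
                        │     ┃       ┃    
5   G                   ·     ┃       ┃    
                              ┃━━━━━━━┛    
━━━━━━━━━━━━━━━━━━━━━━━━━━━━━━┛            
                                           


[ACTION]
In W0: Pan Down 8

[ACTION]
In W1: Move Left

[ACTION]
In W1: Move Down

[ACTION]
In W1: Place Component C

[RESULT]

━━━━━━━━━━━━━━━━━━━━━━━━━━━━━━┓       ┃    
 CircuitBoard                 ┃───────┨    
──────────────────────────────┨       ┃    
   0 1 2 3 4 5 6 7 8          ┃       ┃    
0                             ┃       ┃    
                              ┃       ┃    
1  [C]  · ─ ·   B   ·       G ┃       ┃    
                    │         ┃       ┃    
2                   · ─ ·     ┃       ┃    
                              ┃       ┃    
3                   ·       S ┃       ┃    
                    │         ┃       ┃    
4                   ·   ·     ┃       ┃    
                        │     ┃       ┃    
5   G                   ·     ┃       ┃    
                              ┃━━━━━━━┛    
━━━━━━━━━━━━━━━━━━━━━━━━━━━━━━┛            
                                           


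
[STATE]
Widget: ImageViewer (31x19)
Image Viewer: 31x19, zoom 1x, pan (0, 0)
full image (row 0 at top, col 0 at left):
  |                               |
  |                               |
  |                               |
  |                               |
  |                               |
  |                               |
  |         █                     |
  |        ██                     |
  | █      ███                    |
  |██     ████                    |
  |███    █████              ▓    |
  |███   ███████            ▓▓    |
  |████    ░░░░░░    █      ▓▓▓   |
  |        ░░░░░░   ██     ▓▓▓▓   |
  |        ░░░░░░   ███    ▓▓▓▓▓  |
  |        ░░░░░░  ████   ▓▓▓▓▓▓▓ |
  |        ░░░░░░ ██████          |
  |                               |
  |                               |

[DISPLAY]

                               
                               
                               
                               
                               
                               
         █                     
        ██                     
 █      ███                    
██     ████                    
███    █████              ▓    
███   ███████            ▓▓    
████    ░░░░░░    █      ▓▓▓   
        ░░░░░░   ██     ▓▓▓▓   
        ░░░░░░   ███    ▓▓▓▓▓  
        ░░░░░░  ████   ▓▓▓▓▓▓▓ 
        ░░░░░░ ██████          
                               
                               


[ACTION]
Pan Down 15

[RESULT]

        ░░░░░░  ████   ▓▓▓▓▓▓▓ 
        ░░░░░░ ██████          
                               
                               
                               
                               
                               
                               
                               
                               
                               
                               
                               
                               
                               
                               
                               
                               
                               


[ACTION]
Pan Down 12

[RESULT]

                               
                               
                               
                               
                               
                               
                               
                               
                               
                               
                               
                               
                               
                               
                               
                               
                               
                               
                               


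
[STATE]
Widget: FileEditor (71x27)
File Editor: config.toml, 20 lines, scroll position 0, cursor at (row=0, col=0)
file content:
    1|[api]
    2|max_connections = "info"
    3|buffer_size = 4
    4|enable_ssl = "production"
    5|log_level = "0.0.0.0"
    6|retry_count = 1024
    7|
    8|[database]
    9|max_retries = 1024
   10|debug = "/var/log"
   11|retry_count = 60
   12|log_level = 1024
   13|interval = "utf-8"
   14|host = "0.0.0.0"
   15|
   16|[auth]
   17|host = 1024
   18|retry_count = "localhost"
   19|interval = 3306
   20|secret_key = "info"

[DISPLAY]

█api]                                                                 ▲
max_connections = "info"                                              █
buffer_size = 4                                                       ░
enable_ssl = "production"                                             ░
log_level = "0.0.0.0"                                                 ░
retry_count = 1024                                                    ░
                                                                      ░
[database]                                                            ░
max_retries = 1024                                                    ░
debug = "/var/log"                                                    ░
retry_count = 60                                                      ░
log_level = 1024                                                      ░
interval = "utf-8"                                                    ░
host = "0.0.0.0"                                                      ░
                                                                      ░
[auth]                                                                ░
host = 1024                                                           ░
retry_count = "localhost"                                             ░
interval = 3306                                                       ░
secret_key = "info"                                                   ░
                                                                      ░
                                                                      ░
                                                                      ░
                                                                      ░
                                                                      ░
                                                                      ░
                                                                      ▼


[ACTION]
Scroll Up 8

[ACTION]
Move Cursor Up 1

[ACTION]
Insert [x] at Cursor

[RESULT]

x█api]                                                                ▲
max_connections = "info"                                              █
buffer_size = 4                                                       ░
enable_ssl = "production"                                             ░
log_level = "0.0.0.0"                                                 ░
retry_count = 1024                                                    ░
                                                                      ░
[database]                                                            ░
max_retries = 1024                                                    ░
debug = "/var/log"                                                    ░
retry_count = 60                                                      ░
log_level = 1024                                                      ░
interval = "utf-8"                                                    ░
host = "0.0.0.0"                                                      ░
                                                                      ░
[auth]                                                                ░
host = 1024                                                           ░
retry_count = "localhost"                                             ░
interval = 3306                                                       ░
secret_key = "info"                                                   ░
                                                                      ░
                                                                      ░
                                                                      ░
                                                                      ░
                                                                      ░
                                                                      ░
                                                                      ▼


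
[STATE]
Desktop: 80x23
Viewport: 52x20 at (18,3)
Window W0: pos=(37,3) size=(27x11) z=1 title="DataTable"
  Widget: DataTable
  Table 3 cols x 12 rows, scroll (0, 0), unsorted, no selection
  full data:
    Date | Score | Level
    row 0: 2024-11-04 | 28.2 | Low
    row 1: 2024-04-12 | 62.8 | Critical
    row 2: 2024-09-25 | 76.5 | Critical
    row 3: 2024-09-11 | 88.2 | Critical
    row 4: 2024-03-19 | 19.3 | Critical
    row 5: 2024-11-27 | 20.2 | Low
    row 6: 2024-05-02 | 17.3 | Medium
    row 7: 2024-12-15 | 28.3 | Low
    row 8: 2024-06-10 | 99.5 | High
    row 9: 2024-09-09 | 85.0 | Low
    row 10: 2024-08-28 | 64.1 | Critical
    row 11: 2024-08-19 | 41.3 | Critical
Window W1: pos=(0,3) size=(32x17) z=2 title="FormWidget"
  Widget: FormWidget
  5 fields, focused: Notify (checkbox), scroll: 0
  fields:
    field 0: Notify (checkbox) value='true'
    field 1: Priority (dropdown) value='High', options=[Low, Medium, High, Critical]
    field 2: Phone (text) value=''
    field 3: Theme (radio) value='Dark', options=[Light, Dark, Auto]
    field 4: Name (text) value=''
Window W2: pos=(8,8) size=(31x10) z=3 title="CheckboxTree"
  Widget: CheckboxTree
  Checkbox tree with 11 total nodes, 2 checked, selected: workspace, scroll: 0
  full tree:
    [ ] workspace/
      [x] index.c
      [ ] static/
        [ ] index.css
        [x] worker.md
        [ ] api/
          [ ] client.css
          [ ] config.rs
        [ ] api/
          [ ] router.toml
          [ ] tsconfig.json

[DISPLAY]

━━━━━━━━━━━━━┓     ┏━━━━━━━━━━━━━━━━━━━━━━━━━┓      
             ┃     ┃ DataTable               ┃      
─────────────┨     ┠─────────────────────────┨      
             ┃     ┃Date      │Score│Level   ┃      
gh         ▼]┃     ┃──────────┼─────┼────────┃      
━━━━━━━━━━━━━━━━━━━━┓024-11-04│28.2 │Low     ┃      
Tree                ┃024-04-12│62.8 │Critical┃      
────────────────────┨024-09-25│76.5 │Critical┃      
space/              ┃024-09-11│88.2 │Critical┃      
dex.c               ┃024-03-19│19.3 │Critical┃      
atic/               ┃━━━━━━━━━━━━━━━━━━━━━━━━┛      
index.css           ┃                               
worker.md           ┃                               
api/                ┃                               
━━━━━━━━━━━━━━━━━━━━┛                               
             ┃                                      
━━━━━━━━━━━━━┛                                      
                                                    
                                                    
                                                    


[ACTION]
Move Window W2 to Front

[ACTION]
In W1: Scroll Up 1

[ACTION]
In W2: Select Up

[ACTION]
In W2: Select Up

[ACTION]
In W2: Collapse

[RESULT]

━━━━━━━━━━━━━┓     ┏━━━━━━━━━━━━━━━━━━━━━━━━━┓      
             ┃     ┃ DataTable               ┃      
─────────────┨     ┠─────────────────────────┨      
             ┃     ┃Date      │Score│Level   ┃      
gh         ▼]┃     ┃──────────┼─────┼────────┃      
━━━━━━━━━━━━━━━━━━━━┓024-11-04│28.2 │Low     ┃      
Tree                ┃024-04-12│62.8 │Critical┃      
────────────────────┨024-09-25│76.5 │Critical┃      
space/              ┃024-09-11│88.2 │Critical┃      
                    ┃024-03-19│19.3 │Critical┃      
                    ┃━━━━━━━━━━━━━━━━━━━━━━━━┛      
                    ┃                               
                    ┃                               
                    ┃                               
━━━━━━━━━━━━━━━━━━━━┛                               
             ┃                                      
━━━━━━━━━━━━━┛                                      
                                                    
                                                    
                                                    


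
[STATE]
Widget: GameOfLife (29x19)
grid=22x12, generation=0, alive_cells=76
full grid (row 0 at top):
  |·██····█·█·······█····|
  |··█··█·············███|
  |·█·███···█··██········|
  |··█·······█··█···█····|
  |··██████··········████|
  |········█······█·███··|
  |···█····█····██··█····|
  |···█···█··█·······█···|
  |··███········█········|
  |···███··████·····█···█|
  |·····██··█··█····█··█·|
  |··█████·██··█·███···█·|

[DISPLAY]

Gen: 0                       
·██····█·█·······█····       
··█··█·············███       
·█·███···█··██········       
··█·······█··█···█····       
··██████··········████       
········█······█·███··       
···█····█····██··█····       
···█···█··█·······█···       
··███········█········       
···███··████·····█···█       
·····██··█··█····█··█·       
··█████·██··█·███···█·       
                             
                             
                             
                             
                             
                             


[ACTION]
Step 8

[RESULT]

Gen: 8                       
···█··█···············       
··██··················       
··█···██··············       
·····█········██·██···       
···██····████·████·█··       
·██···█·█···█···██·██·       
·████··█··········█···       
·█·····████···········       
██·············█·█····       
██·····█······██·█····       
····█·█·····██···█····       
·····█······█████·····       
                             
                             
                             
                             
                             
                             


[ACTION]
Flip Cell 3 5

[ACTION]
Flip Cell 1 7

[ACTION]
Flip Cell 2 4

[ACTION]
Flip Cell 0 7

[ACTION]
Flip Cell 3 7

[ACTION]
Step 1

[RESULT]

Gen: 9                       
··██··██··············       
··█·██··█·············       
··█···███·············       
····█████·██·██··██···       
··██···██████·█····██·       
·█···█·████·██·····██·       
█··█··█··········███··       
···█···███············       
··█····█·█····██······       
██···········███·██···       
·····██·····█····█····       
·····█······█·███·····       
                             
                             
                             
                             
                             
                             


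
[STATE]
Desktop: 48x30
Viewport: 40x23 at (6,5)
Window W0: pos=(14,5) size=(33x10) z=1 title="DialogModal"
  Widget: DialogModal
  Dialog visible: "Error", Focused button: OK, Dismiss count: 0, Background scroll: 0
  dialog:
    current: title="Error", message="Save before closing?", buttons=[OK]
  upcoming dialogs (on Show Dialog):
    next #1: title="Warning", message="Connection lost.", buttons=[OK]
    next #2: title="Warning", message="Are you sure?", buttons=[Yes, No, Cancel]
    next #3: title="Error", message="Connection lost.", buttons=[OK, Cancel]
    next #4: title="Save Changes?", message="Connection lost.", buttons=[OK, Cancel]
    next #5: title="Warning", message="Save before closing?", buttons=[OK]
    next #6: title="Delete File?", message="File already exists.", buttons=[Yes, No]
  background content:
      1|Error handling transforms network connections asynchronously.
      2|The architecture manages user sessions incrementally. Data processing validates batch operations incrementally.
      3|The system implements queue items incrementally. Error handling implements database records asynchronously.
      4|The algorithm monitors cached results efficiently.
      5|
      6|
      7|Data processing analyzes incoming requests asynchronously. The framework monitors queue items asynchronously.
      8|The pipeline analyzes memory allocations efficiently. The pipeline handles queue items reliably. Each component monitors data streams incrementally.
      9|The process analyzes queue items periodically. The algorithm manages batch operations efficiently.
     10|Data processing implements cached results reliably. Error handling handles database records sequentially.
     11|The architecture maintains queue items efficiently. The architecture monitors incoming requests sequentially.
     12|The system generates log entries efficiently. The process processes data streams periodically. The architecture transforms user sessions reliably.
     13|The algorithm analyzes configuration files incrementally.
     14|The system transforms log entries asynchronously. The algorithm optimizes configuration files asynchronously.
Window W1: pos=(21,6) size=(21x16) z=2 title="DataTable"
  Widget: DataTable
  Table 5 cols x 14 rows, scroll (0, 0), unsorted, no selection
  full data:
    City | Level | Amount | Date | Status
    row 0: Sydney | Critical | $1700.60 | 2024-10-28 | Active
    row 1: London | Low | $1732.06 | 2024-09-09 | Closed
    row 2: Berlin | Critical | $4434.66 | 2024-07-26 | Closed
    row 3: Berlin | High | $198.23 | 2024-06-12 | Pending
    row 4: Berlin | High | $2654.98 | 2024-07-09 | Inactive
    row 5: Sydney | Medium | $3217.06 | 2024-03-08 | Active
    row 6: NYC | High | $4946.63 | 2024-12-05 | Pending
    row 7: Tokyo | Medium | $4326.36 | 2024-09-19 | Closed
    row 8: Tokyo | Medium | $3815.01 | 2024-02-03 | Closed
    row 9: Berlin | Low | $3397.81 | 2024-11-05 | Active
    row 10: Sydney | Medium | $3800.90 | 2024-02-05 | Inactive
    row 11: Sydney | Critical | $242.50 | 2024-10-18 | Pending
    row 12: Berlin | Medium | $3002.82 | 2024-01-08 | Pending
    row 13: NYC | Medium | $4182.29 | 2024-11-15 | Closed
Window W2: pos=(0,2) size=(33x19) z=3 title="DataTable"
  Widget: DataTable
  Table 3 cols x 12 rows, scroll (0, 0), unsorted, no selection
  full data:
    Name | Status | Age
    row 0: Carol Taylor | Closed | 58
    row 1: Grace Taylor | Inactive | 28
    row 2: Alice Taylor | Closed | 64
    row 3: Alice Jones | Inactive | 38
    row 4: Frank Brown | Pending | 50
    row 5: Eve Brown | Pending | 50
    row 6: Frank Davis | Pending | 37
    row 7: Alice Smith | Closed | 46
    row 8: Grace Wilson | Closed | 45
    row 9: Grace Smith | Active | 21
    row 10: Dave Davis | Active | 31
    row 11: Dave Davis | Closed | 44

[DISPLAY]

       │Status  │Age      ┃━━━━━━━━━━━━━
───────┼────────┼───      ┃━━━━━━━━┓    
 Taylor│Closed  │58       ┃        ┃────
 Taylor│Inactive│28       ┃────────┨etwo
 Taylor│Closed  │64       ┃l   │Amo┃er s
 Jones │Inactive│38       ┃────┼───┃ ite
 Brown │Pending │50       ┃ical│$17┃ed r
rown   │Pending │50       ┃    │$17┃    
 Davis │Pending │37       ┃ical│$44┃    
 Smith │Closed  │46       ┃    │$19┃━━━━
 Wilson│Closed  │45       ┃    │$26┃    
 Smith │Active  │21       ┃um  │$32┃    
Davis  │Active  │31       ┃    │$49┃    
Davis  │Closed  │44       ┃um  │$43┃    
                          ┃um  │$38┃    
━━━━━━━━━━━━━━━━━━━━━━━━━━┛    │$33┃    
               ┗━━━━━━━━━━━━━━━━━━━┛    
                                        
                                        
                                        
                                        
                                        
                                        


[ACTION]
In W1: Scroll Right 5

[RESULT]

       │Status  │Age      ┃━━━━━━━━━━━━━
───────┼────────┼───      ┃━━━━━━━━┓    
 Taylor│Closed  │58       ┃        ┃────
 Taylor│Inactive│28       ┃────────┨etwo
 Taylor│Closed  │64       ┃Amount  ┃er s
 Jones │Inactive│38       ┃────────┃ ite
 Brown │Pending │50       ┃$1700.60┃ed r
rown   │Pending │50       ┃$1732.06┃    
 Davis │Pending │37       ┃$4434.66┃    
 Smith │Closed  │46       ┃$198.23 ┃━━━━
 Wilson│Closed  │45       ┃$2654.98┃    
 Smith │Active  │21       ┃$3217.06┃    
Davis  │Active  │31       ┃$4946.63┃    
Davis  │Closed  │44       ┃$4326.36┃    
                          ┃$3815.01┃    
━━━━━━━━━━━━━━━━━━━━━━━━━━┛$3397.81┃    
               ┗━━━━━━━━━━━━━━━━━━━┛    
                                        
                                        
                                        
                                        
                                        
                                        


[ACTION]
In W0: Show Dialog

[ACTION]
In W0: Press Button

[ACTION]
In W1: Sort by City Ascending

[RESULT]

       │Status  │Age      ┃━━━━━━━━━━━━━
───────┼────────┼───      ┃━━━━━━━━┓    
 Taylor│Closed  │58       ┃        ┃────
 Taylor│Inactive│28       ┃────────┨etwo
 Taylor│Closed  │64       ┃Amount  ┃er s
 Jones │Inactive│38       ┃────────┃ ite
 Brown │Pending │50       ┃$4434.66┃ed r
rown   │Pending │50       ┃$198.23 ┃    
 Davis │Pending │37       ┃$2654.98┃    
 Smith │Closed  │46       ┃$3397.81┃━━━━
 Wilson│Closed  │45       ┃$3002.82┃    
 Smith │Active  │21       ┃$1732.06┃    
Davis  │Active  │31       ┃$4946.63┃    
Davis  │Closed  │44       ┃$4182.29┃    
                          ┃$1700.60┃    
━━━━━━━━━━━━━━━━━━━━━━━━━━┛$3217.06┃    
               ┗━━━━━━━━━━━━━━━━━━━┛    
                                        
                                        
                                        
                                        
                                        
                                        
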